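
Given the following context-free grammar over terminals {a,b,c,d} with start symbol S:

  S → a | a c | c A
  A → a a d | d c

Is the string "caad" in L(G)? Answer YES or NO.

Convert to CNF:
  S -> T0 T2 | T2 A | a
  A -> T0 X3 | T1 T2
  T0 -> a
  T1 -> d
  T2 -> c
  X3 -> T0 T1

Fill CYK table bottom-up:
  T[0,0] 'c' = {T2}  orig:{}
  T[1,1] 'a' = {S,T0}  orig:{S}
  T[2,2] 'a' = {S,T0}  orig:{S}
  T[3,3] 'd' = {T1}  orig:{}
  T[0,1] 'ca' = ∅
  T[1,2] 'aa' = ∅
  T[2,3] 'ad' = {X3}  orig:{}
  T[0,2] 'caa' = ∅
  T[1,3] 'aad' = {A}
  T[0,3] 'caad' = {S}

S ∈ T[0,3] ⇒ YES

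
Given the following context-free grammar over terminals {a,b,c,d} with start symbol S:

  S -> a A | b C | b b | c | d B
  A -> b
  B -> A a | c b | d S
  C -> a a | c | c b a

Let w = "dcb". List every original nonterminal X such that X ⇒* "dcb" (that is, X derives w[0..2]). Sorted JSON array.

Convert to CNF:
  S -> T0 A | T2 C | T2 T2 | T3 B | c
  A -> b
  B -> A T0 | T1 T2 | T3 S
  C -> T0 T0 | T1 X4 | c
  T0 -> a
  T1 -> c
  T2 -> b
  T3 -> d
  X4 -> T2 T0

CYK table (by increasing span), restricted to cells inside w[0..2]:
  T[0,0] 'd' = {T3}  orig:{}
  T[1,1] 'c' = {C,S,T1}  orig:{C,S}
  T[2,2] 'b' = {A,T2}  orig:{A}
  T[0,1] 'dc' = {B}
  T[1,2] 'cb' = {B}
  T[0,2] 'dcb' = {S}

Original NTs in T[0,2] deriving "dcb": ["S"]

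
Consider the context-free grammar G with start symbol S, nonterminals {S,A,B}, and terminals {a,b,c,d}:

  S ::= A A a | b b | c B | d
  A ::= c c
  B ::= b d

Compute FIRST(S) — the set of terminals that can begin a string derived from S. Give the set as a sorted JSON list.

FIRST sets, iterate to fixpoint:
[1]
  A via A→c c: +{c}
  B via B→b d: +{b}
  S via S→A A a: +{c}
  S via S→b b: +{b}
  S via S→d: +{d}
  FIRST(S)={b,c,d}  FIRST(A)={c}  FIRST(B)={b}
[2] (stable)
  FIRST(S)={b,c,d}  FIRST(A)={c}  FIRST(B)={b}

FIRST(S) = ["b", "c", "d"]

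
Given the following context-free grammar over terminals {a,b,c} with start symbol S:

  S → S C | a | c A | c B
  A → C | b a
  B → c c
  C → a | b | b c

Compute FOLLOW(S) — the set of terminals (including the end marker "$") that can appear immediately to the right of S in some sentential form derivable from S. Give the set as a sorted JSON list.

FIRST sets, iterate to fixpoint:
round 1:
  A via A→b a: +{b}
  B via B→c c: +{c}
  C via C→a: +{a}
  C via C→b: +{b}
  S via S→a: +{a}
  S via S→c A: +{c}
  S: {a,c}  A: {b}  B: {c}  C: {a,b}
round 2:
  A via A→C: +{a}
  S: {a,c}  A: {a,b}  B: {c}  C: {a,b}
round 3: done
  S: {a,c}  A: {a,b}  B: {c}  C: {a,b}

Compute FOLLOW by fixpoint:
seed FOLLOW(S) with $
[1]
  S→S C: FOLLOW(S) ⊇ FIRST(C) = {a,b}; new: +{a,b}
  S→S C: FOLLOW(C) ⊇ FOLLOW(S) ⊇ {$,a,b}; new: +{$,a,b}
  S→c A: FOLLOW(A) ⊇ FOLLOW(S) ⊇ {$,a,b}; new: +{$,a,b}
  S→c B: FOLLOW(B) ⊇ FOLLOW(S) ⊇ {$,a,b}; new: +{$,a,b}
  FOLLOW[S]={$,a,b}  FOLLOW[A]={$,a,b}  FOLLOW[B]={$,a,b}  FOLLOW[C]={$,a,b}
[2] — fixpoint
  FOLLOW[S]={$,a,b}  FOLLOW[A]={$,a,b}  FOLLOW[B]={$,a,b}  FOLLOW[C]={$,a,b}

FOLLOW(S) = ["$", "a", "b"]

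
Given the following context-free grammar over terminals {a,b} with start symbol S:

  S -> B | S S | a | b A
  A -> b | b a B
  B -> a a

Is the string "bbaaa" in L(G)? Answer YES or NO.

Convert to CNF:
  S -> S S | T0 A | T1 T1 | a
  A -> T0 X2 | b
  B -> T1 T1
  T0 -> b
  T1 -> a
  X2 -> T1 B

CYK fill:
  T[0,0] 'b' = {A,T0}  orig:{A}
  T[1,1] 'b' = {A,T0}  orig:{A}
  T[2,2] 'a' = {S,T1}  orig:{S}
  T[3,3] 'a' = {S,T1}  orig:{S}
  T[4,4] 'a' = {S,T1}  orig:{S}
  T[0,1] 'bb' = {S}
  T[1,2] 'ba' = ∅
  T[2,3] 'aa' = {B,S}
  T[3,4] 'aa' = {B,S}
  T[0,2] 'bba' = {S}
  T[1,3] 'baa' = ∅
  T[2,4] 'aaa' = {S,X2}  orig:{S}
  T[0,3] 'bbaa' = {S}
  T[1,4] 'baaa' = {A}
  T[0,4] 'bbaaa' = {S}

S ∈ T[0,4] ⇒ YES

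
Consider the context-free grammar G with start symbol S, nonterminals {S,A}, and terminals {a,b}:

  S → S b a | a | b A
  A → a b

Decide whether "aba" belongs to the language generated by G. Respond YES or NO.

Convert to CNF:
  S -> S X2 | T1 A | a
  A -> T0 T1
  T0 -> a
  T1 -> b
  X2 -> T1 T0

Fill CYK table bottom-up:
  T[0,0] 'a' = {S,T0}  orig:{S}
  T[1,1] 'b' = {T1}  orig:{}
  T[2,2] 'a' = {S,T0}  orig:{S}
  T[0,1] 'ab' = {A}
  T[1,2] 'ba' = {X2}  orig:{}
  T[0,2] 'aba' = {S}

S ∈ T[0,2] ⇒ YES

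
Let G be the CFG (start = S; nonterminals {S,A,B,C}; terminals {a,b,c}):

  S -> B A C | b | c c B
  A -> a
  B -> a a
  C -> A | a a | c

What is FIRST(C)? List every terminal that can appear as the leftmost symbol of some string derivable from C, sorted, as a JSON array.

FIRST iteration:
pass 1:
  A via A→a: +{a}
  B via B→a a: +{a}
  C via C→A: +{a}
  C via C→c: +{c}
  S via S→B A C: +{a}
  S via S→b: +{b}
  S via S→c c B: +{c}
  FIRST[S]={a,b,c}  FIRST[A]={a}  FIRST[B]={a}  FIRST[C]={a,c}
pass 2: (stable)
  FIRST[S]={a,b,c}  FIRST[A]={a}  FIRST[B]={a}  FIRST[C]={a,c}

FIRST(C) = ["a", "c"]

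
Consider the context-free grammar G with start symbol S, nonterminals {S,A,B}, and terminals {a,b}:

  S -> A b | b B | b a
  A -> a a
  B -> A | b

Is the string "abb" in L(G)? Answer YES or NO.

CNF form of G:
  S -> A T1 | T1 B | T1 T0
  A -> T0 T0
  B -> T0 T0 | b
  T0 -> a
  T1 -> b

CYK fill:
  cell(0,0) a: {T0}  orig:{}
  cell(1,1) b: {B,T1}  orig:{B}
  cell(2,2) b: {B,T1}  orig:{B}
  cell(0,1) ab: ∅
  cell(1,2) bb: {S}
  cell(0,2) abb: ∅

S ∉ T[0,2] ⇒ NO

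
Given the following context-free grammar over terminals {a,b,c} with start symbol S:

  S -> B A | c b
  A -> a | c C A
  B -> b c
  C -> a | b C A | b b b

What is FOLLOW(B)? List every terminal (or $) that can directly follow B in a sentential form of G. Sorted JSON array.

FIRST iteration:
pass 1:
  A via A→a: +{a}
  A via A→c C A: +{c}
  B via B→b c: +{b}
  C via C→a: +{a}
  C via C→b C A: +{b}
  S via S→B A: +{b}
  S via S→c b: +{c}
  FIRST(S)={b,c}  FIRST(A)={a,c}  FIRST(B)={b}  FIRST(C)={a,b}
pass 2: done
  FIRST(S)={b,c}  FIRST(A)={a,c}  FIRST(B)={b}  FIRST(C)={a,b}

Compute FOLLOW by fixpoint:
initialize: $ ∈ FOLLOW(S)
pass 1:
  A→c C A: FOLLOW(C) ⊇ FIRST(A) = {a,c}; new: +{a,c}
  C→b C A: FOLLOW(A) ⊇ FOLLOW(C) ⊇ {a,c}; new: +{a,c}
  S→B A: FOLLOW(B) ⊇ FIRST(A) = {a,c}; new: +{a,c}
  S→B A: FOLLOW(A) ⊇ FOLLOW(S) ⊇ {$}; new: +{$}
  S: {$}  A: {$,a,c}  B: {a,c}  C: {a,c}
pass 2: — fixpoint
  S: {$}  A: {$,a,c}  B: {a,c}  C: {a,c}

FOLLOW(B) = ["a", "c"]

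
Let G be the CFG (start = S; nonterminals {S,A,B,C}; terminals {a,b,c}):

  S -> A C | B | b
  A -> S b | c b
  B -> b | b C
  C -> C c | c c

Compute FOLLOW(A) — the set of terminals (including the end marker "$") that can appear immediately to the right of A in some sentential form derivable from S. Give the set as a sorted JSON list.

FIRST iteration:
[1]
  A via A→c b: +{c}
  B via B→b: +{b}
  C via C→c c: +{c}
  S via S→A C: +{c}
  S via S→B: +{b}
  FIRST(S)={b,c}  FIRST(A)={c}  FIRST(B)={b}  FIRST(C)={c}
[2]
  A via A→S b: +{b}
  FIRST(S)={b,c}  FIRST(A)={b,c}  FIRST(B)={b}  FIRST(C)={c}
[3] done
  FIRST(S)={b,c}  FIRST(A)={b,c}  FIRST(B)={b}  FIRST(C)={c}

Compute FOLLOW by fixpoint:
seed FOLLOW(S) with $
pass 1:
  A→S b: FOLLOW(S) ⊇ FIRST(b) = {b}; new: +{b}
  C→C c: FOLLOW(C) ⊇ FIRST(c) = {c}; new: +{c}
  S→A C: FOLLOW(A) ⊇ FIRST(C) = {c}; new: +{c}
  S→A C: FOLLOW(C) ⊇ FOLLOW(S) ⊇ {$,b}; new: +{$,b}
  S→B: FOLLOW(B) ⊇ FOLLOW(S) ⊇ {$,b}; new: +{$,b}
  S: {$,b}  A: {c}  B: {$,b}  C: {$,b,c}
pass 2: (no change)
  S: {$,b}  A: {c}  B: {$,b}  C: {$,b,c}

FOLLOW(A) = ["c"]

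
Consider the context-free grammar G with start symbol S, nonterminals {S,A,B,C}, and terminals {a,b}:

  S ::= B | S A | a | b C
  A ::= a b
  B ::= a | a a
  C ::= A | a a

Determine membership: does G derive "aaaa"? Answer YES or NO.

CNF form of G:
  S -> S A | T0 T0 | T1 C | a
  A -> T0 T1
  B -> T0 T0 | a
  C -> T0 T0 | T0 T1
  T0 -> a
  T1 -> b

CYK table (by increasing span):
  T[0,0] 'a' = {B,S,T0}  orig:{B,S}
  T[1,1] 'a' = {B,S,T0}  orig:{B,S}
  T[2,2] 'a' = {B,S,T0}  orig:{B,S}
  T[3,3] 'a' = {B,S,T0}  orig:{B,S}
  T[0,1] 'aa' = {B,C,S}
  T[1,2] 'aa' = {B,C,S}
  T[2,3] 'aa' = {B,C,S}
  T[0,2] 'aaa' = ∅
  T[1,3] 'aaa' = ∅
  T[0,3] 'aaaa' = ∅

S ∉ T[0,3] ⇒ NO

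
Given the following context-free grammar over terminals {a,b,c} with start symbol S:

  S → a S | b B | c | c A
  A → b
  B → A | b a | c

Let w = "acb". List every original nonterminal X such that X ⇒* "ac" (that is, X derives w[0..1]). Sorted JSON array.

Convert to CNF:
  S -> T0 B | T1 S | T2 A | c
  A -> b
  B -> T0 T1 | b | c
  T0 -> b
  T1 -> a
  T2 -> c

Fill CYK table bottom-up, restricted to cells inside w[0..1]:
  [0..0]={T1}  "a"  orig:{}
  [1..1]={B,S,T2}  "c"  orig:{B,S}
  [0..1]={S}  "ac"

Original NTs in T[0,1] deriving "ac": ["S"]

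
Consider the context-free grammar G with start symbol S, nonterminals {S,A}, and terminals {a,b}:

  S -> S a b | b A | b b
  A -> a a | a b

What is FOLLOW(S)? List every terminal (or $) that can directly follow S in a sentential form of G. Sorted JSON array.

FIRST iteration:
round 1:
  A via A→a a: +{a}
  S via S→b A: +{b}
  FIRST(S)={b}  FIRST(A)={a}
round 2: done
  FIRST(S)={b}  FIRST(A)={a}

FOLLOW iteration:
seed FOLLOW(S) with $
pass 1:
  S→S a b: FOLLOW(S) ⊇ FIRST(a) = {a}; new: +{a}
  S→b A: FOLLOW(A) ⊇ FOLLOW(S) ⊇ {$,a}; new: +{$,a}
  S: {$,a}  A: {$,a}
pass 2: (stable)
  S: {$,a}  A: {$,a}

FOLLOW(S) = ["$", "a"]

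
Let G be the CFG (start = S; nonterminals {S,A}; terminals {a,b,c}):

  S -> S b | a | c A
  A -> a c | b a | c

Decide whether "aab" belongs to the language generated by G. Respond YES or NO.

Convert to CNF:
  S -> S T2 | T1 A | a
  A -> T0 T1 | T2 T0 | c
  T0 -> a
  T1 -> c
  T2 -> b

Fill CYK table bottom-up:
  T[0,0] 'a' = {S,T0}  orig:{S}
  T[1,1] 'a' = {S,T0}  orig:{S}
  T[2,2] 'b' = {T2}  orig:{}
  T[0,1] 'aa' = ∅
  T[1,2] 'ab' = {S}
  T[0,2] 'aab' = ∅

S ∉ T[0,2] ⇒ NO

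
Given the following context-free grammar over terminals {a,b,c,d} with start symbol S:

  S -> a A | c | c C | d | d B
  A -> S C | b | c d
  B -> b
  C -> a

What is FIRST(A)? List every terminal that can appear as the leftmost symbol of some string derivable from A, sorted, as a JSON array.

FIRST iteration:
iter 1:
  A via A→b: +{b}
  A via A→c d: +{c}
  B via B→b: +{b}
  C via C→a: +{a}
  S via S→a A: +{a}
  S via S→c: +{c}
  S via S→d: +{d}
  S: {a,c,d}  A: {b,c}  B: {b}  C: {a}
iter 2:
  A via A→S C: +{a,d}
  S: {a,c,d}  A: {a,b,c,d}  B: {b}  C: {a}
iter 3: — fixpoint
  S: {a,c,d}  A: {a,b,c,d}  B: {b}  C: {a}

FIRST(A) = ["a", "b", "c", "d"]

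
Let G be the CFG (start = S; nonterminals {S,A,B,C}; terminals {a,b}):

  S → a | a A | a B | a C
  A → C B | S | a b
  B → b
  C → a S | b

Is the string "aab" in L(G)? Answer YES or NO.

Convert to CNF:
  S -> T0 A | T0 B | T0 C | a
  A -> C B | T0 A | T0 B | T0 C | T0 T1 | a
  B -> b
  C -> T0 S | b
  T0 -> a
  T1 -> b

CYK table (by increasing span):
  T[0,0] 'a' = {A,S,T0}  orig:{A,S}
  T[1,1] 'a' = {A,S,T0}  orig:{A,S}
  T[2,2] 'b' = {B,C,T1}  orig:{B,C}
  T[0,1] 'aa' = {A,C,S}
  T[1,2] 'ab' = {A,S}
  T[0,2] 'aab' = {A,C,S}

S ∈ T[0,2] ⇒ YES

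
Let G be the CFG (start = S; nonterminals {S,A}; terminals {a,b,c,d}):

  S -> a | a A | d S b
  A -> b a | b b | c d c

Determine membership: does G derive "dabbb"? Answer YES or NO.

CNF form of G:
  S -> T1 A | T3 X5 | a
  A -> T0 T0 | T0 T1 | T2 X4
  T0 -> b
  T1 -> a
  T2 -> c
  T3 -> d
  X4 -> T3 T2
  X5 -> S T0

Fill CYK table bottom-up:
  cell(0,0) d: {T3}  orig:{}
  cell(1,1) a: {S,T1}  orig:{S}
  cell(2,2) b: {T0}  orig:{}
  cell(3,3) b: {T0}  orig:{}
  cell(4,4) b: {T0}  orig:{}
  cell(0,1) da: ∅
  cell(1,2) ab: {X5}  orig:{}
  cell(2,3) bb: {A}
  cell(3,4) bb: {A}
  cell(0,2) dab: {S}
  cell(1,3) abb: {S}
  cell(2,4) bbb: ∅
  cell(0,3) dabb: {X5}  orig:{}
  cell(1,4) abbb: {X5}  orig:{}
  cell(0,4) dabbb: {S}

S ∈ T[0,4] ⇒ YES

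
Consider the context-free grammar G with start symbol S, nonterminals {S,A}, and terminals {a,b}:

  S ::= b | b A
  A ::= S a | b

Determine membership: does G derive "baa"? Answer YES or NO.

Convert to CNF:
  S -> T1 A | b
  A -> S T0 | b
  T0 -> a
  T1 -> b

CYK fill:
  T[0,0] 'b' = {A,S,T1}  orig:{A,S}
  T[1,1] 'a' = {T0}  orig:{}
  T[2,2] 'a' = {T0}  orig:{}
  T[0,1] 'ba' = {A}
  T[1,2] 'aa' = ∅
  T[0,2] 'baa' = ∅

S ∉ T[0,2] ⇒ NO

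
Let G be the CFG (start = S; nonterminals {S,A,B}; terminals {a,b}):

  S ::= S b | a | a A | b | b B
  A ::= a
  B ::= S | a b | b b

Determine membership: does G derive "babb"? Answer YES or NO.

CNF form of G:
  S -> S T0 | T0 B | T1 A | a | b
  A -> a
  B -> S T0 | T0 B | T0 T0 | T1 A | T1 T0 | a | b
  T0 -> b
  T1 -> a

CYK fill:
  cell(0,0) b: {B,S,T0}  orig:{B,S}
  cell(1,1) a: {A,B,S,T1}  orig:{A,B,S}
  cell(2,2) b: {B,S,T0}  orig:{B,S}
  cell(3,3) b: {B,S,T0}  orig:{B,S}
  cell(0,1) ba: {B,S}
  cell(1,2) ab: {B,S}
  cell(2,3) bb: {B,S}
  cell(0,2) bab: {B,S}
  cell(1,3) abb: {B,S}
  cell(0,3) babb: {B,S}

S ∈ T[0,3] ⇒ YES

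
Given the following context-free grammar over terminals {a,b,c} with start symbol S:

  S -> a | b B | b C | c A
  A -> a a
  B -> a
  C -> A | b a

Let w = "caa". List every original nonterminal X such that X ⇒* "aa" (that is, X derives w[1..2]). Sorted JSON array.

CNF form of G:
  S -> T1 B | T1 C | T2 A | a
  A -> T0 T0
  B -> a
  C -> T0 T0 | T1 T0
  T0 -> a
  T1 -> b
  T2 -> c

CYK table (by increasing span) — only the sub-triangle for w[1..2]:
  T[1,1] 'a' = {B,S,T0}  orig:{B,S}
  T[2,2] 'a' = {B,S,T0}  orig:{B,S}
  T[1,2] 'aa' = {A,C}

Original NTs in T[1,2] deriving "aa": ["A", "C"]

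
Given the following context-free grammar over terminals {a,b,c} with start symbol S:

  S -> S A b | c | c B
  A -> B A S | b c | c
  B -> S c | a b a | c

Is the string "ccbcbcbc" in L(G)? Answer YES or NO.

CNF form of G:
  S -> S X5 | T1 B | c
  A -> B X3 | T0 T1 | c
  B -> S T1 | T2 X4 | c
  T0 -> b
  T1 -> c
  T2 -> a
  X3 -> A S
  X4 -> T0 T2
  X5 -> A T0

CYK fill:
  T[0,0] 'c' = {A,B,S,T1}  orig:{A,B,S}
  T[1,1] 'c' = {A,B,S,T1}  orig:{A,B,S}
  T[2,2] 'b' = {T0}  orig:{}
  T[3,3] 'c' = {A,B,S,T1}  orig:{A,B,S}
  T[4,4] 'b' = {T0}  orig:{}
  T[5,5] 'c' = {A,B,S,T1}  orig:{A,B,S}
  T[6,6] 'b' = {T0}  orig:{}
  T[7,7] 'c' = {A,B,S,T1}  orig:{A,B,S}
  T[0,1] 'cc' = {B,S,X3}  orig:{B,S}
  T[1,2] 'cb' = {X5}  orig:{}
  T[2,3] 'bc' = {A}
  T[3,4] 'cb' = {X5}  orig:{}
  T[4,5] 'bc' = {A}
  T[5,6] 'cb' = {X5}  orig:{}
  T[6,7] 'bc' = {A}
  T[0,2] 'ccb' = {S}
  T[1,3] 'cbc' = ∅
  T[2,4] 'bcb' = {X5}  orig:{}
  T[3,5] 'cbc' = ∅
  T[4,6] 'bcb' = {X5}  orig:{}
  T[5,7] 'cbc' = ∅
  T[0,3] 'ccbc' = {B}
  T[1,4] 'cbcb' = {S}
  T[2,5] 'bcbc' = ∅
  T[3,6] 'cbcb' = {S}
  T[4,7] 'bcbc' = ∅
  T[0,4] 'ccbcb' = {S,X3}  orig:{S}
  T[1,5] 'cbcbc' = {B}
  T[2,6] 'bcbcb' = ∅
  T[3,7] 'cbcbc' = {B}
  T[0,5] 'ccbcbc' = {B,S}
  T[1,6] 'cbcbcb' = {S}
  T[2,7] 'bcbcbc' = ∅
  T[0,6] 'ccbcbcb' = {S,X3}  orig:{S}
  T[1,7] 'cbcbcbc' = {B}
  T[0,7] 'ccbcbcbc' = {B,S}

S ∈ T[0,7] ⇒ YES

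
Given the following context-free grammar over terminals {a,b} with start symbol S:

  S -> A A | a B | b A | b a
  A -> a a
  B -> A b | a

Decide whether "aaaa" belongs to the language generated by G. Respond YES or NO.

CNF form of G:
  S -> A A | T0 B | T1 A | T1 T0
  A -> T0 T0
  B -> A T1 | a
  T0 -> a
  T1 -> b

CYK fill:
  cell(0,0) a: {B,T0}  orig:{B}
  cell(1,1) a: {B,T0}  orig:{B}
  cell(2,2) a: {B,T0}  orig:{B}
  cell(3,3) a: {B,T0}  orig:{B}
  cell(0,1) aa: {A,S}
  cell(1,2) aa: {A,S}
  cell(2,3) aa: {A,S}
  cell(0,2) aaa: ∅
  cell(1,3) aaa: ∅
  cell(0,3) aaaa: {S}

S ∈ T[0,3] ⇒ YES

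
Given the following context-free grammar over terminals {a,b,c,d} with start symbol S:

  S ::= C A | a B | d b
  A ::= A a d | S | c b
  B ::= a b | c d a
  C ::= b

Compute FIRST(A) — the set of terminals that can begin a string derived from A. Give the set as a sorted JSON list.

FIRST iteration:
iter 1:
  A via A→c b: +{c}
  B via B→a b: +{a}
  B via B→c d a: +{c}
  C via C→b: +{b}
  S via S→C A: +{b}
  S via S→a B: +{a}
  S via S→d b: +{d}
  FIRST[S]={a,b,d}  FIRST[A]={c}  FIRST[B]={a,c}  FIRST[C]={b}
iter 2:
  A via A→S: +{a,b,d}
  FIRST[S]={a,b,d}  FIRST[A]={a,b,c,d}  FIRST[B]={a,c}  FIRST[C]={b}
iter 3: (stable)
  FIRST[S]={a,b,d}  FIRST[A]={a,b,c,d}  FIRST[B]={a,c}  FIRST[C]={b}

FIRST(A) = ["a", "b", "c", "d"]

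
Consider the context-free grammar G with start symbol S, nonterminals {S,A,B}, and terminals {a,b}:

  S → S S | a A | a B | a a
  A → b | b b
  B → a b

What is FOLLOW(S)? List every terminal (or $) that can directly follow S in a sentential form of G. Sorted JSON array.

FIRST iteration:
round 1:
  A via A→b: +{b}
  B via B→a b: +{a}
  S via S→a A: +{a}
  FIRST[S]={a}  FIRST[A]={b}  FIRST[B]={a}
round 2: done
  FIRST[S]={a}  FIRST[A]={b}  FIRST[B]={a}

FOLLOW iteration:
initialize: $ ∈ FOLLOW(S)
iter 1:
  S→S S: FOLLOW(S) ⊇ FIRST(S) = {a}; new: +{a}
  S→a A: FOLLOW(A) ⊇ FOLLOW(S) ⊇ {$,a}; new: +{$,a}
  S→a B: FOLLOW(B) ⊇ FOLLOW(S) ⊇ {$,a}; new: +{$,a}
  FOLLOW(S)={$,a}  FOLLOW(A)={$,a}  FOLLOW(B)={$,a}
iter 2: — fixpoint
  FOLLOW(S)={$,a}  FOLLOW(A)={$,a}  FOLLOW(B)={$,a}

FOLLOW(S) = ["$", "a"]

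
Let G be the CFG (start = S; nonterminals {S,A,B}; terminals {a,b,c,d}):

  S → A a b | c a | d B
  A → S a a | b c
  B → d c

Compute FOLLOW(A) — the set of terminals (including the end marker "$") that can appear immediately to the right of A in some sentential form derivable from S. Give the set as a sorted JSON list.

FIRST sets, iterate to fixpoint:
pass 1:
  A via A→b c: +{b}
  B via B→d c: +{d}
  S via S→A a b: +{b}
  S via S→c a: +{c}
  S via S→d B: +{d}
  S: {b,c,d}  A: {b}  B: {d}
pass 2:
  A via A→S a a: +{c,d}
  S: {b,c,d}  A: {b,c,d}  B: {d}
pass 3: — fixpoint
  S: {b,c,d}  A: {b,c,d}  B: {d}

FOLLOW sets:
seed FOLLOW(S) with $
round 1:
  A→S a a: FOLLOW(S) ⊇ FIRST(a) = {a}; new: +{a}
  S→A a b: FOLLOW(A) ⊇ FIRST(a) = {a}; new: +{a}
  S→d B: FOLLOW(B) ⊇ FOLLOW(S) ⊇ {$,a}; new: +{$,a}
  S: {$,a}  A: {a}  B: {$,a}
round 2: — fixpoint
  S: {$,a}  A: {a}  B: {$,a}

FOLLOW(A) = ["a"]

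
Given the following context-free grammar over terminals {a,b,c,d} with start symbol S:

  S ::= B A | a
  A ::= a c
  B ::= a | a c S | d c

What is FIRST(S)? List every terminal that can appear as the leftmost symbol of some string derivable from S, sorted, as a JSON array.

Compute FIRST by fixpoint:
round 1:
  A via A→a c: +{a}
  B via B→a: +{a}
  B via B→d c: +{d}
  S via S→B A: +{a,d}
  S: {a,d}  A: {a}  B: {a,d}
round 2: — fixpoint
  S: {a,d}  A: {a}  B: {a,d}

FIRST(S) = ["a", "d"]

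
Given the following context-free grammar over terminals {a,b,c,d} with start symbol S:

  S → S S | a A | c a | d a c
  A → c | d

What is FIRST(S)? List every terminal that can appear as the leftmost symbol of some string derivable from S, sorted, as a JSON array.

FIRST iteration:
round 1:
  A via A→c: +{c}
  A via A→d: +{d}
  S via S→a A: +{a}
  S via S→c a: +{c}
  S via S→d a c: +{d}
  FIRST[S]={a,c,d}  FIRST[A]={c,d}
round 2: done
  FIRST[S]={a,c,d}  FIRST[A]={c,d}

FIRST(S) = ["a", "c", "d"]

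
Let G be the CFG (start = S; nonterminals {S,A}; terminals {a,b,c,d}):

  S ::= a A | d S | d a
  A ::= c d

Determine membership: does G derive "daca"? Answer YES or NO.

CNF form of G:
  S -> T1 S | T1 T2 | T2 A
  A -> T0 T1
  T0 -> c
  T1 -> d
  T2 -> a

Fill CYK table bottom-up:
  [0..0]={T1}  "d"  orig:{}
  [1..1]={T2}  "a"  orig:{}
  [2..2]={T0}  "c"  orig:{}
  [3..3]={T2}  "a"  orig:{}
  [0..1]={S}  "da"
  [1..2]=∅  "ac"
  [2..3]=∅  "ca"
  [0..2]=∅  "dac"
  [1..3]=∅  "aca"
  [0..3]=∅  "daca"

S ∉ T[0,3] ⇒ NO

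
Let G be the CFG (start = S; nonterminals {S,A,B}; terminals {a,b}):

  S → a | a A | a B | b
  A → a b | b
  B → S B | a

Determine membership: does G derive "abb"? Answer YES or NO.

CNF form of G:
  S -> T0 A | T0 B | a | b
  A -> T0 T1 | b
  B -> S B | a
  T0 -> a
  T1 -> b

CYK fill:
  T[0,0] 'a' = {B,S,T0}  orig:{B,S}
  T[1,1] 'b' = {A,S,T1}  orig:{A,S}
  T[2,2] 'b' = {A,S,T1}  orig:{A,S}
  T[0,1] 'ab' = {A,S}
  T[1,2] 'bb' = ∅
  T[0,2] 'abb' = ∅

S ∉ T[0,2] ⇒ NO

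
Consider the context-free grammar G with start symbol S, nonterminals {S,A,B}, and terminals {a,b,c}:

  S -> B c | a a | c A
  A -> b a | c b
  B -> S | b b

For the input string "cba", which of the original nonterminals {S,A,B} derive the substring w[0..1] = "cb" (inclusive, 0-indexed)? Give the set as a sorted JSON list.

Convert to CNF:
  S -> B T2 | T1 T1 | T2 A
  A -> T0 T1 | T2 T0
  B -> B T2 | T0 T0 | T1 T1 | T2 A
  T0 -> b
  T1 -> a
  T2 -> c

CYK fill, restricted to cells inside w[0..1]:
  [0..0]={T2}  "c"  orig:{}
  [1..1]={T0}  "b"  orig:{}
  [0..1]={A}  "cb"

Original NTs in T[0,1] deriving "cb": ["A"]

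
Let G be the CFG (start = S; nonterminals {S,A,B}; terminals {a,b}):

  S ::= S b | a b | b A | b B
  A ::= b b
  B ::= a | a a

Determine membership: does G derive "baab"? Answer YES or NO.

CNF form of G:
  S -> S T0 | T0 A | T0 B | T1 T0
  A -> T0 T0
  B -> T1 T1 | a
  T0 -> b
  T1 -> a

Fill CYK table bottom-up:
  [0..0]={T0}  "b"  orig:{}
  [1..1]={B,T1}  "a"  orig:{B}
  [2..2]={B,T1}  "a"  orig:{B}
  [3..3]={T0}  "b"  orig:{}
  [0..1]={S}  "ba"
  [1..2]={B}  "aa"
  [2..3]={S}  "ab"
  [0..2]={S}  "baa"
  [1..3]=∅  "aab"
  [0..3]={S}  "baab"

S ∈ T[0,3] ⇒ YES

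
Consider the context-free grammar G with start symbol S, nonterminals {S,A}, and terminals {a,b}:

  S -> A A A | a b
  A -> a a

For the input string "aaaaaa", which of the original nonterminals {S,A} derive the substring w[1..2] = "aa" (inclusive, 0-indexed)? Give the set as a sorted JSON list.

CNF form of G:
  S -> A X2 | T0 T1
  A -> T0 T0
  T0 -> a
  T1 -> b
  X2 -> A A

CYK fill — only the sub-triangle for w[1..2]:
  T[1,1] 'a' = {T0}  orig:{}
  T[2,2] 'a' = {T0}  orig:{}
  T[1,2] 'aa' = {A}

Original NTs in T[1,2] deriving "aa": ["A"]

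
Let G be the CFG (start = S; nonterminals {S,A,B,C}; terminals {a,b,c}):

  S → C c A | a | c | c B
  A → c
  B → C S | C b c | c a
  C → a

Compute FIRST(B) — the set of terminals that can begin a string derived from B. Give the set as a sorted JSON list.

Compute FIRST by fixpoint:
round 1:
  A via A→c: +{c}
  B via B→c a: +{c}
  C via C→a: +{a}
  S via S→C c A: +{a}
  S via S→c: +{c}
  FIRST[S]={a,c}  FIRST[A]={c}  FIRST[B]={c}  FIRST[C]={a}
round 2:
  B via B→C S: +{a}
  FIRST[S]={a,c}  FIRST[A]={c}  FIRST[B]={a,c}  FIRST[C]={a}
round 3: (stable)
  FIRST[S]={a,c}  FIRST[A]={c}  FIRST[B]={a,c}  FIRST[C]={a}

FIRST(B) = ["a", "c"]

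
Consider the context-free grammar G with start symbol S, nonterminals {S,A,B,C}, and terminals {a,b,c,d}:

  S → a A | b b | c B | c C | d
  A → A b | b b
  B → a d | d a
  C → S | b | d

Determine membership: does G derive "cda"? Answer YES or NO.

Convert to CNF:
  S -> T0 T0 | T1 A | T3 B | T3 C | d
  A -> A T0 | T0 T0
  B -> T1 T2 | T2 T1
  C -> T0 T0 | T1 A | T3 B | T3 C | b | d
  T0 -> b
  T1 -> a
  T2 -> d
  T3 -> c

CYK table (by increasing span):
  cell(0,0) c: {T3}  orig:{}
  cell(1,1) d: {C,S,T2}  orig:{C,S}
  cell(2,2) a: {T1}  orig:{}
  cell(0,1) cd: {C,S}
  cell(1,2) da: {B}
  cell(0,2) cda: {C,S}

S ∈ T[0,2] ⇒ YES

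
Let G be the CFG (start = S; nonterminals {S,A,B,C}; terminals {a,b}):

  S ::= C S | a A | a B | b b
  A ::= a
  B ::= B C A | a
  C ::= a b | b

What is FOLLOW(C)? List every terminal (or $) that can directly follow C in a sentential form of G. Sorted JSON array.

Compute FIRST by fixpoint:
round 1:
  A via A→a: +{a}
  B via B→a: +{a}
  C via C→a b: +{a}
  C via C→b: +{b}
  S via S→C S: +{a,b}
  S: {a,b}  A: {a}  B: {a}  C: {a,b}
round 2: — fixpoint
  S: {a,b}  A: {a}  B: {a}  C: {a,b}

FOLLOW sets:
seed FOLLOW(S) with $
iter 1:
  B→B C A: FOLLOW(B) ⊇ FIRST(C) = {a,b}; new: +{a,b}
  B→B C A: FOLLOW(C) ⊇ FIRST(A) = {a}; new: +{a}
  B→B C A: FOLLOW(A) ⊇ FOLLOW(B) ⊇ {a,b}; new: +{a,b}
  S→C S: FOLLOW(C) ⊇ FIRST(S) = {a,b}; new: +{b}
  S→a A: FOLLOW(A) ⊇ FOLLOW(S) ⊇ {$}; new: +{$}
  S→a B: FOLLOW(B) ⊇ FOLLOW(S) ⊇ {$}; new: +{$}
  S: {$}  A: {$,a,b}  B: {$,a,b}  C: {a,b}
iter 2: (no change)
  S: {$}  A: {$,a,b}  B: {$,a,b}  C: {a,b}

FOLLOW(C) = ["a", "b"]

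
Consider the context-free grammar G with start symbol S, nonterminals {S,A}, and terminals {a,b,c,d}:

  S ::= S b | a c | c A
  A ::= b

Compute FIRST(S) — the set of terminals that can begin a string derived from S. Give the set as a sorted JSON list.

FIRST sets, iterate to fixpoint:
round 1:
  A via A→b: +{b}
  S via S→a c: +{a}
  S via S→c A: +{c}
  S: {a,c}  A: {b}
round 2: (no change)
  S: {a,c}  A: {b}

FIRST(S) = ["a", "c"]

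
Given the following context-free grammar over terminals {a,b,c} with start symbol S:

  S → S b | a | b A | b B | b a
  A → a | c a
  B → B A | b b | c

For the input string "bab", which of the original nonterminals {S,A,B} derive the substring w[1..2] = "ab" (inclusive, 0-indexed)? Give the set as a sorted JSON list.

Convert to CNF:
  S -> S T2 | T2 A | T2 B | T2 T1 | a
  A -> T0 T1 | a
  B -> B A | T2 T2 | c
  T0 -> c
  T1 -> a
  T2 -> b

CYK fill (cells [i..j] with 1 ≤ i ≤ j ≤ 2 only):
  [1..1]={A,S,T1}  "a"  orig:{A,S}
  [2..2]={T2}  "b"  orig:{}
  [1..2]={S}  "ab"

Original NTs in T[1,2] deriving "ab": ["S"]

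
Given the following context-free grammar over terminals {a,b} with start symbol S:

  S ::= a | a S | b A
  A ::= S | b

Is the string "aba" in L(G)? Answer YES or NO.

Convert to CNF:
  S -> T0 S | T1 A | a
  A -> T0 S | T1 A | a | b
  T0 -> a
  T1 -> b

Fill CYK table bottom-up:
  cell(0,0) a: {A,S,T0}  orig:{A,S}
  cell(1,1) b: {A,T1}  orig:{A}
  cell(2,2) a: {A,S,T0}  orig:{A,S}
  cell(0,1) ab: ∅
  cell(1,2) ba: {A,S}
  cell(0,2) aba: {A,S}

S ∈ T[0,2] ⇒ YES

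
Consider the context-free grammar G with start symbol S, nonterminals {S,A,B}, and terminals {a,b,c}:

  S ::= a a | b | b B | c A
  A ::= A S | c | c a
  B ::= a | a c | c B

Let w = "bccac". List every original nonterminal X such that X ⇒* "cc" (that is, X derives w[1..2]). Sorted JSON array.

CNF form of G:
  S -> T0 A | T1 T1 | T2 B | b
  A -> A S | T0 T1 | c
  B -> T0 B | T1 T0 | a
  T0 -> c
  T1 -> a
  T2 -> b

CYK table (by increasing span), restricted to cells inside w[1..2]:
  [1..1]={A,T0}  "c"  orig:{A}
  [2..2]={A,T0}  "c"  orig:{A}
  [1..2]={S}  "cc"

Original NTs in T[1,2] deriving "cc": ["S"]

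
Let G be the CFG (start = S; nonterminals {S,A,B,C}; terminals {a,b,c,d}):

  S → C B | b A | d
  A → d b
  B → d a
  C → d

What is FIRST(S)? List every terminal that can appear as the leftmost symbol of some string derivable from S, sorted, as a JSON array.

FIRST iteration:
[1]
  A via A→d b: +{d}
  B via B→d a: +{d}
  C via C→d: +{d}
  S via S→C B: +{d}
  S via S→b A: +{b}
  FIRST(S)={b,d}  FIRST(A)={d}  FIRST(B)={d}  FIRST(C)={d}
[2] — fixpoint
  FIRST(S)={b,d}  FIRST(A)={d}  FIRST(B)={d}  FIRST(C)={d}

FIRST(S) = ["b", "d"]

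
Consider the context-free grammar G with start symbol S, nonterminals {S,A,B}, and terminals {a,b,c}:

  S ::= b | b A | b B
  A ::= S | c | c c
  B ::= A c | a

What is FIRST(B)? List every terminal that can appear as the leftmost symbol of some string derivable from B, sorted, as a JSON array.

FIRST sets, iterate to fixpoint:
[1]
  A via A→c: +{c}
  B via B→A c: +{c}
  B via B→a: +{a}
  S via S→b: +{b}
  S: {b}  A: {c}  B: {a,c}
[2]
  A via A→S: +{b}
  B via B→A c: +{b}
  S: {b}  A: {b,c}  B: {a,b,c}
[3] done
  S: {b}  A: {b,c}  B: {a,b,c}

FIRST(B) = ["a", "b", "c"]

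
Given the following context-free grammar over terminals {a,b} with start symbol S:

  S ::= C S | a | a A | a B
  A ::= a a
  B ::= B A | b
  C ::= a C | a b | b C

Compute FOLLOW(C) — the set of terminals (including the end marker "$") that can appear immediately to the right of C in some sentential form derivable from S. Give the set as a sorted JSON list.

Compute FIRST by fixpoint:
round 1:
  A via A→a a: +{a}
  B via B→b: +{b}
  C via C→a C: +{a}
  C via C→b C: +{b}
  S via S→C S: +{a,b}
  FIRST(S)={a,b}  FIRST(A)={a}  FIRST(B)={b}  FIRST(C)={a,b}
round 2: done
  FIRST(S)={a,b}  FIRST(A)={a}  FIRST(B)={b}  FIRST(C)={a,b}

Compute FOLLOW by fixpoint:
initialize: $ ∈ FOLLOW(S)
iter 1:
  B→B A: FOLLOW(B) ⊇ FIRST(A) = {a}; new: +{a}
  B→B A: FOLLOW(A) ⊇ FOLLOW(B) ⊇ {a}; new: +{a}
  S→C S: FOLLOW(C) ⊇ FIRST(S) = {a,b}; new: +{a,b}
  S→a A: FOLLOW(A) ⊇ FOLLOW(S) ⊇ {$}; new: +{$}
  S→a B: FOLLOW(B) ⊇ FOLLOW(S) ⊇ {$}; new: +{$}
  FOLLOW[S]={$}  FOLLOW[A]={$,a}  FOLLOW[B]={$,a}  FOLLOW[C]={a,b}
iter 2: (no change)
  FOLLOW[S]={$}  FOLLOW[A]={$,a}  FOLLOW[B]={$,a}  FOLLOW[C]={a,b}

FOLLOW(C) = ["a", "b"]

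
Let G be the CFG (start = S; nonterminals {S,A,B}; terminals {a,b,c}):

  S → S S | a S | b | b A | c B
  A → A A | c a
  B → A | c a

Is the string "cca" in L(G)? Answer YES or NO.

Convert to CNF:
  S -> S S | T0 B | T1 S | T2 A | b
  A -> A A | T0 T1
  B -> A A | T0 T1
  T0 -> c
  T1 -> a
  T2 -> b

Fill CYK table bottom-up:
  cell(0,0) c: {T0}  orig:{}
  cell(1,1) c: {T0}  orig:{}
  cell(2,2) a: {T1}  orig:{}
  cell(0,1) cc: ∅
  cell(1,2) ca: {A,B}
  cell(0,2) cca: {S}

S ∈ T[0,2] ⇒ YES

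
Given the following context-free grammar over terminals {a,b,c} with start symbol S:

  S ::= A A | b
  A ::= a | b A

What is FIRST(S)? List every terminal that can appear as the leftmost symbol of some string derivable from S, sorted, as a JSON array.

FIRST sets, iterate to fixpoint:
pass 1:
  A via A→a: +{a}
  A via A→b A: +{b}
  S via S→A A: +{a,b}
  FIRST(S)={a,b}  FIRST(A)={a,b}
pass 2: (stable)
  FIRST(S)={a,b}  FIRST(A)={a,b}

FIRST(S) = ["a", "b"]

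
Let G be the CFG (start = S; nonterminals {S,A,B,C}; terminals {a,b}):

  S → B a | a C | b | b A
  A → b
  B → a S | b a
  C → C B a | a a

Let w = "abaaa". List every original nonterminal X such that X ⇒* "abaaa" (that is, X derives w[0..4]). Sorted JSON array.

CNF form of G:
  S -> B T0 | T0 C | T1 A | b
  A -> b
  B -> T0 S | T1 T0
  C -> C X2 | T0 T0
  T0 -> a
  T1 -> b
  X2 -> B T0

CYK table (by increasing span) — only the sub-triangle for w[0..4]:
  cell(0,0) a: {T0}  orig:{}
  cell(1,1) b: {A,S,T1}  orig:{A,S}
  cell(2,2) a: {T0}  orig:{}
  cell(3,3) a: {T0}  orig:{}
  cell(4,4) a: {T0}  orig:{}
  cell(0,1) ab: {B}
  cell(1,2) ba: {B}
  cell(2,3) aa: {C}
  cell(3,4) aa: {C}
  cell(0,2) aba: {S,X2}  orig:{S}
  cell(1,3) baa: {S,X2}  orig:{S}
  cell(2,4) aaa: {S}
  cell(0,3) abaa: {B}
  cell(1,4) baaa: ∅
  cell(0,4) abaaa: {S,X2}  orig:{S}

Original NTs in T[0,4] deriving "abaaa": ["S"]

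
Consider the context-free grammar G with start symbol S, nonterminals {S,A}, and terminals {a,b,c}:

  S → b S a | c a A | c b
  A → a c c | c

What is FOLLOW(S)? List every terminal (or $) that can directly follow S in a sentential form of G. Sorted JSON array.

Compute FIRST by fixpoint:
[1]
  A via A→a c c: +{a}
  A via A→c: +{c}
  S via S→b S a: +{b}
  S via S→c a A: +{c}
  FIRST[S]={b,c}  FIRST[A]={a,c}
[2] done
  FIRST[S]={b,c}  FIRST[A]={a,c}

FOLLOW sets:
initialize: $ ∈ FOLLOW(S)
iter 1:
  S→b S a: FOLLOW(S) ⊇ FIRST(a) = {a}; new: +{a}
  S→c a A: FOLLOW(A) ⊇ FOLLOW(S) ⊇ {$,a}; new: +{$,a}
  FOLLOW[S]={$,a}  FOLLOW[A]={$,a}
iter 2: — fixpoint
  FOLLOW[S]={$,a}  FOLLOW[A]={$,a}

FOLLOW(S) = ["$", "a"]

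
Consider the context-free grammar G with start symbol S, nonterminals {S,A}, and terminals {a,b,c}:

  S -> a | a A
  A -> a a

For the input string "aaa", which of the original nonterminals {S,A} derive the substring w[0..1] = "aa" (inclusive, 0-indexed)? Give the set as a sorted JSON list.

Convert to CNF:
  S -> T0 A | a
  A -> T0 T0
  T0 -> a

Fill CYK table bottom-up (cells [i..j] with 0 ≤ i ≤ j ≤ 1 only):
  [0..0]={S,T0}  "a"  orig:{S}
  [1..1]={S,T0}  "a"  orig:{S}
  [0..1]={A}  "aa"

Original NTs in T[0,1] deriving "aa": ["A"]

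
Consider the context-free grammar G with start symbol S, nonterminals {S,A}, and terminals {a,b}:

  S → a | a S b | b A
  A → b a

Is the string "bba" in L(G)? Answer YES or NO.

CNF form of G:
  S -> T0 A | T1 X2 | a
  A -> T0 T1
  T0 -> b
  T1 -> a
  X2 -> S T0

CYK fill:
  cell(0,0) b: {T0}  orig:{}
  cell(1,1) b: {T0}  orig:{}
  cell(2,2) a: {S,T1}  orig:{S}
  cell(0,1) bb: ∅
  cell(1,2) ba: {A}
  cell(0,2) bba: {S}

S ∈ T[0,2] ⇒ YES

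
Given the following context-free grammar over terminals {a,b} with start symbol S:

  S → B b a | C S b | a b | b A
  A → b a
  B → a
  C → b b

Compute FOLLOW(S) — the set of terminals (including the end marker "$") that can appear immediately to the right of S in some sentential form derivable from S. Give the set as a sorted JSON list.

FIRST iteration:
pass 1:
  A via A→b a: +{b}
  B via B→a: +{a}
  C via C→b b: +{b}
  S via S→B b a: +{a}
  S via S→C S b: +{b}
  S: {a,b}  A: {b}  B: {a}  C: {b}
pass 2: done
  S: {a,b}  A: {b}  B: {a}  C: {b}

FOLLOW sets:
initialize: $ ∈ FOLLOW(S)
iter 1:
  S→B b a: FOLLOW(B) ⊇ FIRST(b) = {b}; new: +{b}
  S→C S b: FOLLOW(C) ⊇ FIRST(S) = {a,b}; new: +{a,b}
  S→C S b: FOLLOW(S) ⊇ FIRST(b) = {b}; new: +{b}
  S→b A: FOLLOW(A) ⊇ FOLLOW(S) ⊇ {$,b}; new: +{$,b}
  S: {$,b}  A: {$,b}  B: {b}  C: {a,b}
iter 2: — fixpoint
  S: {$,b}  A: {$,b}  B: {b}  C: {a,b}

FOLLOW(S) = ["$", "b"]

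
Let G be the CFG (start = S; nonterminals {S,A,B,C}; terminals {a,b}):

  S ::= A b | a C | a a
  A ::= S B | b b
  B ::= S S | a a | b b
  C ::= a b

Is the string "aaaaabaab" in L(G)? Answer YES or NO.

CNF form of G:
  S -> A T0 | T1 C | T1 T1
  A -> S B | T0 T0
  B -> S S | T0 T0 | T1 T1
  C -> T1 T0
  T0 -> b
  T1 -> a

CYK fill:
  T[0,0] 'a' = {T1}  orig:{}
  T[1,1] 'a' = {T1}  orig:{}
  T[2,2] 'a' = {T1}  orig:{}
  T[3,3] 'a' = {T1}  orig:{}
  T[4,4] 'a' = {T1}  orig:{}
  T[5,5] 'b' = {T0}  orig:{}
  T[6,6] 'a' = {T1}  orig:{}
  T[7,7] 'a' = {T1}  orig:{}
  T[8,8] 'b' = {T0}  orig:{}
  T[0,1] 'aa' = {B,S}
  T[1,2] 'aa' = {B,S}
  T[2,3] 'aa' = {B,S}
  T[3,4] 'aa' = {B,S}
  T[4,5] 'ab' = {C}
  T[5,6] 'ba' = ∅
  T[6,7] 'aa' = {B,S}
  T[7,8] 'ab' = {C}
  T[0,2] 'aaa' = ∅
  T[1,3] 'aaa' = ∅
  T[2,4] 'aaa' = ∅
  T[3,5] 'aab' = {S}
  T[4,6] 'aba' = ∅
  T[5,7] 'baa' = ∅
  T[6,8] 'aab' = {S}
  T[0,3] 'aaaa' = {A,B}
  T[1,4] 'aaaa' = {A,B}
  T[2,5] 'aaab' = ∅
  T[3,6] 'aaba' = ∅
  T[4,7] 'abaa' = ∅
  T[5,8] 'baab' = ∅
  T[0,4] 'aaaaa' = ∅
  T[1,5] 'aaaab' = {B,S}
  T[2,6] 'aaaba' = ∅
  T[3,7] 'aabaa' = {A,B}
  T[4,8] 'abaab' = ∅
  T[0,5] 'aaaaab' = ∅
  T[1,6] 'aaaaba' = ∅
  T[2,7] 'aaabaa' = ∅
  T[3,8] 'aabaab' = {B,S}
  T[0,6] 'aaaaaba' = ∅
  T[1,7] 'aaaabaa' = {A,B}
  T[2,8] 'aaabaab' = ∅
  T[0,7] 'aaaaabaa' = ∅
  T[1,8] 'aaaabaab' = {A,B,S}
  T[0,8] 'aaaaabaab' = ∅

S ∉ T[0,8] ⇒ NO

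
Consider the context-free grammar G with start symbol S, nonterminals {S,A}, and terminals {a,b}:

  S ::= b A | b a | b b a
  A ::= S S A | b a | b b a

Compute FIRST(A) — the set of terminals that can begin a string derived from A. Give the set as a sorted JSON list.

FIRST iteration:
pass 1:
  A via A→b a: +{b}
  S via S→b A: +{b}
  FIRST[S]={b}  FIRST[A]={b}
pass 2: done
  FIRST[S]={b}  FIRST[A]={b}

FIRST(A) = ["b"]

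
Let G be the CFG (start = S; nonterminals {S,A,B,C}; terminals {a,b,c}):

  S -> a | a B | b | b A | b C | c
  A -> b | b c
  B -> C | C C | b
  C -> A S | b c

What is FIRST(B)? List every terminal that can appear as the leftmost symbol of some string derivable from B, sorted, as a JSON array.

Compute FIRST by fixpoint:
iter 1:
  A via A→b: +{b}
  B via B→b: +{b}
  C via C→A S: +{b}
  S via S→a: +{a}
  S via S→b: +{b}
  S via S→c: +{c}
  FIRST[S]={a,b,c}  FIRST[A]={b}  FIRST[B]={b}  FIRST[C]={b}
iter 2: done
  FIRST[S]={a,b,c}  FIRST[A]={b}  FIRST[B]={b}  FIRST[C]={b}

FIRST(B) = ["b"]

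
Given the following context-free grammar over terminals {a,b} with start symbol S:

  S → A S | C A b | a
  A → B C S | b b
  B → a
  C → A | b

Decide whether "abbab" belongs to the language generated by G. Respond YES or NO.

Convert to CNF:
  S -> A S | C X3 | a
  A -> B X1 | T0 T0
  B -> a
  C -> B X2 | T0 T0 | b
  T0 -> b
  X1 -> C S
  X2 -> C S
  X3 -> A T0

CYK table (by increasing span):
  [0..0]={B,S}  "a"
  [1..1]={C,T0}  "b"  orig:{C}
  [2..2]={C,T0}  "b"  orig:{C}
  [3..3]={B,S}  "a"
  [4..4]={C,T0}  "b"  orig:{C}
  [0..1]=∅  "ab"
  [1..2]={A,C}  "bb"
  [2..3]={X1,X2}  "ba"  orig:{}
  [3..4]=∅  "ab"
  [0..2]=∅  "abb"
  [1..3]={S,X1,X2}  "bba"  orig:{S}
  [2..4]=∅  "bab"
  [0..3]={A,C}  "abba"
  [1..4]=∅  "bbab"
  [0..4]={X3}  "abbab"  orig:{}

S ∉ T[0,4] ⇒ NO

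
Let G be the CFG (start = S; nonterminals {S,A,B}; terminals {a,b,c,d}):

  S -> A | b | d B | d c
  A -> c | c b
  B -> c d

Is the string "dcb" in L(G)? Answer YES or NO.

Convert to CNF:
  S -> T0 T1 | T2 B | T2 T0 | b | c
  A -> T0 T1 | c
  B -> T0 T2
  T0 -> c
  T1 -> b
  T2 -> d

CYK fill:
  T[0,0] 'd' = {T2}  orig:{}
  T[1,1] 'c' = {A,S,T0}  orig:{A,S}
  T[2,2] 'b' = {S,T1}  orig:{S}
  T[0,1] 'dc' = {S}
  T[1,2] 'cb' = {A,S}
  T[0,2] 'dcb' = ∅

S ∉ T[0,2] ⇒ NO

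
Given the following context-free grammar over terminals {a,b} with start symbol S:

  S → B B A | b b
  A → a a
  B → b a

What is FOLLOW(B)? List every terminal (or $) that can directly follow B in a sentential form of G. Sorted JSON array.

FIRST iteration:
[1]
  A via A→a a: +{a}
  B via B→b a: +{b}
  S via S→B B A: +{b}
  FIRST[S]={b}  FIRST[A]={a}  FIRST[B]={b}
[2] — fixpoint
  FIRST[S]={b}  FIRST[A]={a}  FIRST[B]={b}

FOLLOW iteration:
initialize: $ ∈ FOLLOW(S)
[1]
  S→B B A: FOLLOW(B) ⊇ FIRST(B) = {b}; new: +{b}
  S→B B A: FOLLOW(B) ⊇ FIRST(A) = {a}; new: +{a}
  S→B B A: FOLLOW(A) ⊇ FOLLOW(S) ⊇ {$}; new: +{$}
  FOLLOW[S]={$}  FOLLOW[A]={$}  FOLLOW[B]={a,b}
[2] — fixpoint
  FOLLOW[S]={$}  FOLLOW[A]={$}  FOLLOW[B]={a,b}

FOLLOW(B) = ["a", "b"]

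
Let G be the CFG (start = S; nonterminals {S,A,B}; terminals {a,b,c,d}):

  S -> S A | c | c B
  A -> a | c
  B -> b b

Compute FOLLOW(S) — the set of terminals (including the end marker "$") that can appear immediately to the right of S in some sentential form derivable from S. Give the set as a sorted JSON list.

Compute FIRST by fixpoint:
[1]
  A via A→a: +{a}
  A via A→c: +{c}
  B via B→b b: +{b}
  S via S→c: +{c}
  FIRST(S)={c}  FIRST(A)={a,c}  FIRST(B)={b}
[2] done
  FIRST(S)={c}  FIRST(A)={a,c}  FIRST(B)={b}

Compute FOLLOW by fixpoint:
seed FOLLOW(S) with $
[1]
  S→S A: FOLLOW(S) ⊇ FIRST(A) = {a,c}; new: +{a,c}
  S→S A: FOLLOW(A) ⊇ FOLLOW(S) ⊇ {$,a,c}; new: +{$,a,c}
  S→c B: FOLLOW(B) ⊇ FOLLOW(S) ⊇ {$,a,c}; new: +{$,a,c}
  S: {$,a,c}  A: {$,a,c}  B: {$,a,c}
[2] done
  S: {$,a,c}  A: {$,a,c}  B: {$,a,c}

FOLLOW(S) = ["$", "a", "c"]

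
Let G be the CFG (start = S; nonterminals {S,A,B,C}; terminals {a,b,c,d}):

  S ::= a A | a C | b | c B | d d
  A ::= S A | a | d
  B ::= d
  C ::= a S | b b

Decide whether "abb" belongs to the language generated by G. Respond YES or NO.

Convert to CNF:
  S -> T0 A | T0 C | T2 B | T3 T3 | b
  A -> S A | a | d
  B -> d
  C -> T0 S | T1 T1
  T0 -> a
  T1 -> b
  T2 -> c
  T3 -> d

CYK fill:
  T[0,0] 'a' = {A,T0}  orig:{A}
  T[1,1] 'b' = {S,T1}  orig:{S}
  T[2,2] 'b' = {S,T1}  orig:{S}
  T[0,1] 'ab' = {C}
  T[1,2] 'bb' = {C}
  T[0,2] 'abb' = {S}

S ∈ T[0,2] ⇒ YES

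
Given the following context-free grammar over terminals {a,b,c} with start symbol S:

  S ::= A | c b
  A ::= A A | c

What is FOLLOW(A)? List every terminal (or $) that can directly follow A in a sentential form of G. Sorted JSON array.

FIRST iteration:
[1]
  A via A→c: +{c}
  S via S→A: +{c}
  FIRST(S)={c}  FIRST(A)={c}
[2] — fixpoint
  FIRST(S)={c}  FIRST(A)={c}

Compute FOLLOW by fixpoint:
initialize: $ ∈ FOLLOW(S)
[1]
  A→A A: FOLLOW(A) ⊇ FIRST(A) = {c}; new: +{c}
  S→A: FOLLOW(A) ⊇ FOLLOW(S) ⊇ {$}; new: +{$}
  FOLLOW[S]={$}  FOLLOW[A]={$,c}
[2] — fixpoint
  FOLLOW[S]={$}  FOLLOW[A]={$,c}

FOLLOW(A) = ["$", "c"]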